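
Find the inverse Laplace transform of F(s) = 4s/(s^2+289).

Standard pair: s/(s^2+w^2) <-> cos(wt)*u(t)
With k=4, w=17: f(t) = 4*cos(17t)*u(t)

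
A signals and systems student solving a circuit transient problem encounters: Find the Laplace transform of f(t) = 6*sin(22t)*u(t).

Standard pair: sin(wt)*u(t) <-> w/(s^2+w^2)
With w = 22: L{6*sin(22t)*u(t)} = 132/(s^2+484)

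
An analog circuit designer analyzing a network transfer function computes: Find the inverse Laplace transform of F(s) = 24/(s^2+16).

Standard pair: w/(s^2+w^2) <-> sin(wt)*u(t)
Recognize w^2 = 16, so w = 4; numerator 24 = 6*4.
f(t) = 6*sin(4t)*u(t)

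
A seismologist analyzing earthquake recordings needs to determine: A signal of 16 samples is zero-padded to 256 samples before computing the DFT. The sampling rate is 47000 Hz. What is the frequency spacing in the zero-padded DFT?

Original DFT: N = 16, resolution = f_s/N = 47000/16 = 5875/2 Hz
Zero-padded DFT: N = 256, resolution = f_s/N = 47000/256 = 5875/32 Hz
Zero-padding interpolates the spectrum (finer frequency grid)
but does NOT improve the true spectral resolution (ability to resolve close frequencies).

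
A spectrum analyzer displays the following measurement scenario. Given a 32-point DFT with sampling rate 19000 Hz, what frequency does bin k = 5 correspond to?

The frequency of DFT bin k is: f_k = k * f_s / N
f_5 = 5 * 19000 / 32 = 11875/4 Hz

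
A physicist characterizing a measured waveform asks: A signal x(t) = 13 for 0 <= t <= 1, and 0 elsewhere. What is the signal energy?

Energy = integral of |x(t)|^2 dt over the signal duration
= 13^2 * 1 = 169 * 1 = 169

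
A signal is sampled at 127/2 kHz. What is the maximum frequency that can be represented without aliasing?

The maximum frequency that can be represented without aliasing
is the Nyquist frequency: f_max = f_s / 2 = 127/2 kHz / 2 = 127/4 kHz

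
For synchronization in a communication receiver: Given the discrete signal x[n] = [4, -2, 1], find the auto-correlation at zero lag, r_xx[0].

The auto-correlation at zero lag r_xx[0] equals the signal energy.
r_xx[0] = sum of x[n]^2 = 4^2 + (-2)^2 + 1^2
= 16 + 4 + 1 = 21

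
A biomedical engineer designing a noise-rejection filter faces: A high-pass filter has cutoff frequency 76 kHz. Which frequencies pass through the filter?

A high-pass filter passes all frequencies above the cutoff frequency 76 kHz and attenuates lower frequencies.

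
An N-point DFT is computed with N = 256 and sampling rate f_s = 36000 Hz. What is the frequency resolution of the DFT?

DFT frequency resolution = f_s / N
= 36000 / 256 = 1125/8 Hz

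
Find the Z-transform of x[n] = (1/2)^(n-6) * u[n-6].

Time-shifting property: if X(z) = Z{x[n]}, then Z{x[n-d]} = z^(-d) * X(z)
X(z) = z/(z - 1/2) for x[n] = (1/2)^n * u[n]
Z{x[n-6]} = z^(-6) * z/(z - 1/2) = z^(-5)/(z - 1/2)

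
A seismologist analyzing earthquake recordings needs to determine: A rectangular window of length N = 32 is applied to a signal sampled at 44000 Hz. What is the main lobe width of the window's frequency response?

For a rectangular window of length N,
the main lobe width in frequency is 2*f_s/N.
= 2*44000/32 = 2750 Hz
This determines the minimum frequency separation for resolving two sinusoids.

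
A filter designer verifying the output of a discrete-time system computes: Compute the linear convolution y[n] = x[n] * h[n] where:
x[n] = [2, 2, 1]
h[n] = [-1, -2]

y[n] = sum_k x[k]*h[n-k]. Output length = len(x) + len(h) - 1 = 3 + 2 - 1 = 4.
y[0] = 2*-1 = -2
y[1] = 2*-1 + 2*-2 = -6
y[2] = 1*-1 + 2*-2 = -5
y[3] = 1*-2 = -2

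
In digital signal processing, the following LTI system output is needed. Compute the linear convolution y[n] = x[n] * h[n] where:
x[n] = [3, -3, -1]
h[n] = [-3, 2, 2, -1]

y[n] = sum_k x[k]*h[n-k]. Output length = len(x) + len(h) - 1 = 3 + 4 - 1 = 6.
y[0] = 3*-3 = -9
y[1] = -3*-3 + 3*2 = 15
y[2] = -1*-3 + -3*2 + 3*2 = 3
y[3] = -1*2 + -3*2 + 3*-1 = -11
y[4] = -1*2 + -3*-1 = 1
y[5] = -1*-1 = 1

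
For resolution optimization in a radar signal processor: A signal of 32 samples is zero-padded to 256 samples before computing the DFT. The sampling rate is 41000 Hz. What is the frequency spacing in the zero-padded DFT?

Original DFT: N = 32, resolution = f_s/N = 41000/32 = 5125/4 Hz
Zero-padded DFT: N = 256, resolution = f_s/N = 41000/256 = 5125/32 Hz
Zero-padding interpolates the spectrum (finer frequency grid)
but does NOT improve the true spectral resolution (ability to resolve close frequencies).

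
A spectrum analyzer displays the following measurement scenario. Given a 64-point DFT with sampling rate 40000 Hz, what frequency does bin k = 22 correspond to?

The frequency of DFT bin k is: f_k = k * f_s / N
f_22 = 22 * 40000 / 64 = 13750 Hz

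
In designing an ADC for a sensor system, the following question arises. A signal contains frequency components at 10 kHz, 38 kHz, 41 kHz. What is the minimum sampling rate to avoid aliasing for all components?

The highest frequency component is f_max = 41 kHz.
Nyquist rate = 2 * f_max = 2 * 41 kHz = 82 kHz.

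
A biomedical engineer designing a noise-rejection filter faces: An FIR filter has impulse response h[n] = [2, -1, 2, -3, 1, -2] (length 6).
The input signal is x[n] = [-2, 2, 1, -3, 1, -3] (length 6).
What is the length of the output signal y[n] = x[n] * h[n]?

For linear convolution, the output length is:
len(y) = len(x) + len(h) - 1 = 6 + 6 - 1 = 11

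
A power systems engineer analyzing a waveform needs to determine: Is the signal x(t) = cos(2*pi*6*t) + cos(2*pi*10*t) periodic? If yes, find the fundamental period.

f1 = 6 Hz, f2 = 10 Hz
Period T1 = 1/6, T2 = 1/10
Ratio T1/T2 = 10/6, which is rational.
The signal is periodic with fundamental period T = 1/GCD(6,10) = 1/2 s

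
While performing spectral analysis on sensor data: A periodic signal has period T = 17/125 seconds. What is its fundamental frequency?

The fundamental frequency is the reciprocal of the period.
f = 1/T = 1/(17/125) = 125/17 Hz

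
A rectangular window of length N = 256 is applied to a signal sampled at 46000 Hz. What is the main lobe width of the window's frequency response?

For a rectangular window of length N,
the main lobe width in frequency is 2*f_s/N.
= 2*46000/256 = 2875/8 Hz
This determines the minimum frequency separation for resolving two sinusoids.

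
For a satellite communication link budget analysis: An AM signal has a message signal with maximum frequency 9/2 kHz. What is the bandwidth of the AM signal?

In AM (double-sideband), the bandwidth is twice the message frequency.
BW = 2 * f_m = 2 * 9/2 kHz = 9 kHz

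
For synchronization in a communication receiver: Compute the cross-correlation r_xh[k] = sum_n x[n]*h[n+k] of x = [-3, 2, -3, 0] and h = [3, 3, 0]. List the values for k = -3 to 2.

Both sequences indexed from 0 and zero outside their support.
Lags with overlap: k = -3 to 2.
  r_xh[-3] = x[3]*h[0] = 0
  r_xh[-2] = x[2]*h[0] + x[3]*h[1] = -9
  r_xh[-1] = x[1]*h[0] + x[2]*h[1] + x[3]*h[2] = -3
  r_xh[0] = x[0]*h[0] + x[1]*h[1] + x[2]*h[2] = -3
  r_xh[1] = x[0]*h[1] + x[1]*h[2] = -9
  r_xh[2] = x[0]*h[2] = 0
r_xh = [0, -9, -3, -3, -9, 0] (for k = -3, ..., 2)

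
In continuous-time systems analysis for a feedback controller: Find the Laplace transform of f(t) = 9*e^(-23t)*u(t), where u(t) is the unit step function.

Standard Laplace transform pair:
e^(-at)*u(t) <-> 1/(s+a)
With a = 23: L{9*e^(-23t)*u(t)} = 9/(s+23), ROC: Re(s) > -23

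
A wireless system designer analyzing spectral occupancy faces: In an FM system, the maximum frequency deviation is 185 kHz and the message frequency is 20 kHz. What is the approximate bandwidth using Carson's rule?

Carson's rule: BW = 2*(delta_f + f_m)
= 2*(185 + 20) kHz = 410 kHz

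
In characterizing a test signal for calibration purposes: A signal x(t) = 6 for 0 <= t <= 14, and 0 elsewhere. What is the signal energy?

Energy = integral of |x(t)|^2 dt over the signal duration
= 6^2 * 14 = 36 * 14 = 504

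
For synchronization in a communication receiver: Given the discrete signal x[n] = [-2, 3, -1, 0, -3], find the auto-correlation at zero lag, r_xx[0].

The auto-correlation at zero lag r_xx[0] equals the signal energy.
r_xx[0] = sum of x[n]^2 = (-2)^2 + 3^2 + (-1)^2 + 0^2 + (-3)^2
= 4 + 9 + 1 + 0 + 9 = 23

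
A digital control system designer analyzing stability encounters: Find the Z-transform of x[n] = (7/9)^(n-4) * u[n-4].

Time-shifting property: if X(z) = Z{x[n]}, then Z{x[n-d]} = z^(-d) * X(z)
X(z) = z/(z - 7/9) for x[n] = (7/9)^n * u[n]
Z{x[n-4]} = z^(-4) * z/(z - 7/9) = z^(-3)/(z - 7/9)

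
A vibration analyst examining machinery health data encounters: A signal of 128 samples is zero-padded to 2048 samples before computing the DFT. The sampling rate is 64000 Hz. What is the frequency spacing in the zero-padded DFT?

Original DFT: N = 128, resolution = f_s/N = 64000/128 = 500 Hz
Zero-padded DFT: N = 2048, resolution = f_s/N = 64000/2048 = 125/4 Hz
Zero-padding interpolates the spectrum (finer frequency grid)
but does NOT improve the true spectral resolution (ability to resolve close frequencies).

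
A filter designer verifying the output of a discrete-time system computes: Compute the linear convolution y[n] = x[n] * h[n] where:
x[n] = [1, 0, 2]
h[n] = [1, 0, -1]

y[n] = sum_k x[k]*h[n-k]. Output length = len(x) + len(h) - 1 = 3 + 3 - 1 = 5.
y[0] = 1*1 = 1
y[1] = 0*1 + 1*0 = 0
y[2] = 2*1 + 0*0 + 1*-1 = 1
y[3] = 2*0 + 0*-1 = 0
y[4] = 2*-1 = -2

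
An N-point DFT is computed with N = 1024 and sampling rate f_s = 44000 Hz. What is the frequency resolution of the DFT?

DFT frequency resolution = f_s / N
= 44000 / 1024 = 1375/32 Hz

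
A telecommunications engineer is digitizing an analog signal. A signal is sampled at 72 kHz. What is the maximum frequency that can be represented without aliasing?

The maximum frequency that can be represented without aliasing
is the Nyquist frequency: f_max = f_s / 2 = 72 kHz / 2 = 36 kHz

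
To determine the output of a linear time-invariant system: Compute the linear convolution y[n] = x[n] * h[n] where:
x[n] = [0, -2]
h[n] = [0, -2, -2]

y[n] = sum_k x[k]*h[n-k]. Output length = len(x) + len(h) - 1 = 2 + 3 - 1 = 4.
y[0] = 0*0 = 0
y[1] = -2*0 + 0*-2 = 0
y[2] = -2*-2 + 0*-2 = 4
y[3] = -2*-2 = 4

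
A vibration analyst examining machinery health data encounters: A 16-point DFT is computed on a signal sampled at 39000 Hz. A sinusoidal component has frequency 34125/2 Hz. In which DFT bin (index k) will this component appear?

DFT frequency resolution = f_s/N = 39000/16 = 4875/2 Hz
Bin index k = f_signal / resolution = 34125/2 / 4875/2 = 7
The signal frequency 34125/2 Hz falls in DFT bin k = 7.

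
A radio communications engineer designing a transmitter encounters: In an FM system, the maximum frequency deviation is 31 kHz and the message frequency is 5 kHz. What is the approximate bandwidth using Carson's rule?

Carson's rule: BW = 2*(delta_f + f_m)
= 2*(31 + 5) kHz = 72 kHz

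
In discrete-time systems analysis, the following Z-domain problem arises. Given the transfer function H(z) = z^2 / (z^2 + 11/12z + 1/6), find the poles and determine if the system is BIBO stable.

Poles are roots of the denominator: z^2 + 11/12z + 1/6 = 0.
Quadratic formula: z = [-(11/12) +/- sqrt((11/12)^2 - 4*(1/6))] / 2
Discriminant = 121/144 - 2/3 = 25/144; sqrt = 5/12.
z = (-11/12 +/- 5/12) / 2 => z = -1/4 or z = -2/3.
|p1| = 2/3, |p2| = 1/4.
For BIBO stability, all poles must lie inside the unit circle (|p| < 1).
System is STABLE since both |p| < 1.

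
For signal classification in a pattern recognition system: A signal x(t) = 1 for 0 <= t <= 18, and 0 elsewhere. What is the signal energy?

Energy = integral of |x(t)|^2 dt over the signal duration
= 1^2 * 18 = 1 * 18 = 18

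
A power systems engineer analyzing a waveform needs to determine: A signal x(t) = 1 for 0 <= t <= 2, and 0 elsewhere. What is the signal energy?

Energy = integral of |x(t)|^2 dt over the signal duration
= 1^2 * 2 = 1 * 2 = 2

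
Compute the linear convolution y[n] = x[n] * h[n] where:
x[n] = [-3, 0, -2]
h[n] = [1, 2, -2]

y[n] = sum_k x[k]*h[n-k]. Output length = len(x) + len(h) - 1 = 3 + 3 - 1 = 5.
y[0] = -3*1 = -3
y[1] = 0*1 + -3*2 = -6
y[2] = -2*1 + 0*2 + -3*-2 = 4
y[3] = -2*2 + 0*-2 = -4
y[4] = -2*-2 = 4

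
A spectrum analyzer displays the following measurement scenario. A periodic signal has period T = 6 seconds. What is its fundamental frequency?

The fundamental frequency is the reciprocal of the period.
f = 1/T = 1/(6) = 1/6 Hz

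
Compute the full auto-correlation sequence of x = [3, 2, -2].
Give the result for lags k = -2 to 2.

r_xx[k] = sum_m x[m]*x[m+k], indexed from 0, for k = -2 to 2:
  r_xx[-2] = x[2]*x[0] = -6
  r_xx[-1] = x[1]*x[0] + x[2]*x[1] = 2
  r_xx[0] = x[0]*x[0] + x[1]*x[1] + x[2]*x[2] = 17
  r_xx[1] = x[0]*x[1] + x[1]*x[2] = 2
  r_xx[2] = x[0]*x[2] = -6
r_xx = [-6, 2, 17, 2, -6]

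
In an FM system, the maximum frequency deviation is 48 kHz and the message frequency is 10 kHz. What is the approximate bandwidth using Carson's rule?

Carson's rule: BW = 2*(delta_f + f_m)
= 2*(48 + 10) kHz = 116 kHz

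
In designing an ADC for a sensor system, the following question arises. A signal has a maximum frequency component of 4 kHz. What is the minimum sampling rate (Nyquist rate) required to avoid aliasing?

By the Nyquist-Shannon sampling theorem,
the minimum sampling rate (Nyquist rate) must be at least 2 * f_max.
Nyquist rate = 2 * 4 kHz = 8 kHz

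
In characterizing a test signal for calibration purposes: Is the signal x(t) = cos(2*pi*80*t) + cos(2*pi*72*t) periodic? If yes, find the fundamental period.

f1 = 80 Hz, f2 = 72 Hz
Period T1 = 1/80, T2 = 1/72
Ratio T1/T2 = 72/80, which is rational.
The signal is periodic with fundamental period T = 1/GCD(80,72) = 1/8 s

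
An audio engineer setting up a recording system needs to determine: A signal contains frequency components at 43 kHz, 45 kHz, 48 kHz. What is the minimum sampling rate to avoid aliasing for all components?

The highest frequency component is f_max = 48 kHz.
Nyquist rate = 2 * f_max = 2 * 48 kHz = 96 kHz.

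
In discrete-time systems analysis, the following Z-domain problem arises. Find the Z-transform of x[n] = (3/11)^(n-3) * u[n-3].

Time-shifting property: if X(z) = Z{x[n]}, then Z{x[n-d]} = z^(-d) * X(z)
X(z) = z/(z - 3/11) for x[n] = (3/11)^n * u[n]
Z{x[n-3]} = z^(-3) * z/(z - 3/11) = z^(-2)/(z - 3/11)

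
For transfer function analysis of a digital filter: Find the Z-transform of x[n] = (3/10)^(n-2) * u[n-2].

Time-shifting property: if X(z) = Z{x[n]}, then Z{x[n-d]} = z^(-d) * X(z)
X(z) = z/(z - 3/10) for x[n] = (3/10)^n * u[n]
Z{x[n-2]} = z^(-2) * z/(z - 3/10) = z^(-1)/(z - 3/10)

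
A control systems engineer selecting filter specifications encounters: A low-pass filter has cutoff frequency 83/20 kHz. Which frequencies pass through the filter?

A low-pass filter passes all frequencies below the cutoff frequency 83/20 kHz and attenuates higher frequencies.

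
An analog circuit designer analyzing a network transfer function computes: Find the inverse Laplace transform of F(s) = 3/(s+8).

Standard pair: k/(s+a) <-> k*e^(-at)*u(t)
With k=3, a=8: f(t) = 3*e^(-8t)*u(t)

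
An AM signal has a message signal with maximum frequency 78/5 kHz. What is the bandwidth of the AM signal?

In AM (double-sideband), the bandwidth is twice the message frequency.
BW = 2 * f_m = 2 * 78/5 kHz = 156/5 kHz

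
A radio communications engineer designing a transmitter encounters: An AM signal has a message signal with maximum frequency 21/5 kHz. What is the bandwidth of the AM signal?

In AM (double-sideband), the bandwidth is twice the message frequency.
BW = 2 * f_m = 2 * 21/5 kHz = 42/5 kHz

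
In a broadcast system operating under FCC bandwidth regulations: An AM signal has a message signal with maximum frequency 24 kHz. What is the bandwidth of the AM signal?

In AM (double-sideband), the bandwidth is twice the message frequency.
BW = 2 * f_m = 2 * 24 kHz = 48 kHz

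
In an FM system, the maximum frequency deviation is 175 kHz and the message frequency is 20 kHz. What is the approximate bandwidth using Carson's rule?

Carson's rule: BW = 2*(delta_f + f_m)
= 2*(175 + 20) kHz = 390 kHz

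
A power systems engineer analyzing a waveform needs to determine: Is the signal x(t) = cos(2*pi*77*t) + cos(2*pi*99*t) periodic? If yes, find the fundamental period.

f1 = 77 Hz, f2 = 99 Hz
Period T1 = 1/77, T2 = 1/99
Ratio T1/T2 = 99/77, which is rational.
The signal is periodic with fundamental period T = 1/GCD(77,99) = 1/11 s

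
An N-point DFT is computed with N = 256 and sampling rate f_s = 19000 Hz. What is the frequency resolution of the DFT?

DFT frequency resolution = f_s / N
= 19000 / 256 = 2375/32 Hz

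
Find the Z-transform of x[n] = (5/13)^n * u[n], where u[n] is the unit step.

The Z-transform of a^n * u[n] is z/(z-a) for |z| > |a|.
Here a = 5/13, so X(z) = z/(z - (5/13)) = 13z/(13z - 5)
ROC: |z| > 5/13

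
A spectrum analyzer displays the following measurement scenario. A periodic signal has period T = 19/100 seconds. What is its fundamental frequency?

The fundamental frequency is the reciprocal of the period.
f = 1/T = 1/(19/100) = 100/19 Hz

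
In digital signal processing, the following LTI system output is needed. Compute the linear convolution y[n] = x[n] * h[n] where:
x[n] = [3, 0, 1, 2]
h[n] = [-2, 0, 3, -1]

y[n] = sum_k x[k]*h[n-k]. Output length = len(x) + len(h) - 1 = 4 + 4 - 1 = 7.
y[0] = 3*-2 = -6
y[1] = 0*-2 + 3*0 = 0
y[2] = 1*-2 + 0*0 + 3*3 = 7
y[3] = 2*-2 + 1*0 + 0*3 + 3*-1 = -7
y[4] = 2*0 + 1*3 + 0*-1 = 3
y[5] = 2*3 + 1*-1 = 5
y[6] = 2*-1 = -2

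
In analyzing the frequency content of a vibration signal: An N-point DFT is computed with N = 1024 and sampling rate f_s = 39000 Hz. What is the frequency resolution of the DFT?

DFT frequency resolution = f_s / N
= 39000 / 1024 = 4875/128 Hz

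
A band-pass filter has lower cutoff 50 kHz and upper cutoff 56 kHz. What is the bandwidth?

Bandwidth = f_high - f_low
= 56 kHz - 50 kHz = 6 kHz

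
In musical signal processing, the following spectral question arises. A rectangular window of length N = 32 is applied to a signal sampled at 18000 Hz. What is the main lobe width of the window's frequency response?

For a rectangular window of length N,
the main lobe width in frequency is 2*f_s/N.
= 2*18000/32 = 1125 Hz
This determines the minimum frequency separation for resolving two sinusoids.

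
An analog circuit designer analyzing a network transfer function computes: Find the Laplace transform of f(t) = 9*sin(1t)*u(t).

Standard pair: sin(wt)*u(t) <-> w/(s^2+w^2)
With w = 1: L{9*sin(1t)*u(t)} = 9/(s^2+1)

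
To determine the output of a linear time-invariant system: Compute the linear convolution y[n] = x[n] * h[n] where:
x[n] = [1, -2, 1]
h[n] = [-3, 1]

y[n] = sum_k x[k]*h[n-k]. Output length = len(x) + len(h) - 1 = 3 + 2 - 1 = 4.
y[0] = 1*-3 = -3
y[1] = -2*-3 + 1*1 = 7
y[2] = 1*-3 + -2*1 = -5
y[3] = 1*1 = 1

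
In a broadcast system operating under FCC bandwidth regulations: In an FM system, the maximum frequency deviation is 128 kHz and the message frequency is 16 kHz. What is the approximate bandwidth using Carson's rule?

Carson's rule: BW = 2*(delta_f + f_m)
= 2*(128 + 16) kHz = 288 kHz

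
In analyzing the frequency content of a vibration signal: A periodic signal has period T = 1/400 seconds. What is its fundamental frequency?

The fundamental frequency is the reciprocal of the period.
f = 1/T = 1/(1/400) = 400 Hz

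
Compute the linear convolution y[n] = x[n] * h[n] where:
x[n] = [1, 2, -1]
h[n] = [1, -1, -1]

y[n] = sum_k x[k]*h[n-k]. Output length = len(x) + len(h) - 1 = 3 + 3 - 1 = 5.
y[0] = 1*1 = 1
y[1] = 2*1 + 1*-1 = 1
y[2] = -1*1 + 2*-1 + 1*-1 = -4
y[3] = -1*-1 + 2*-1 = -1
y[4] = -1*-1 = 1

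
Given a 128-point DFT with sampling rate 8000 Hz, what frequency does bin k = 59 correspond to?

The frequency of DFT bin k is: f_k = k * f_s / N
f_59 = 59 * 8000 / 128 = 7375/2 Hz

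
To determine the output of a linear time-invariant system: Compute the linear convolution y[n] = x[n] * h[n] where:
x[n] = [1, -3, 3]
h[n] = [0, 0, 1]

y[n] = sum_k x[k]*h[n-k]. Output length = len(x) + len(h) - 1 = 3 + 3 - 1 = 5.
y[0] = 1*0 = 0
y[1] = -3*0 + 1*0 = 0
y[2] = 3*0 + -3*0 + 1*1 = 1
y[3] = 3*0 + -3*1 = -3
y[4] = 3*1 = 3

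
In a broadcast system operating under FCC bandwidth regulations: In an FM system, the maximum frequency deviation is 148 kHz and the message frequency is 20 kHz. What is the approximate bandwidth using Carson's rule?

Carson's rule: BW = 2*(delta_f + f_m)
= 2*(148 + 20) kHz = 336 kHz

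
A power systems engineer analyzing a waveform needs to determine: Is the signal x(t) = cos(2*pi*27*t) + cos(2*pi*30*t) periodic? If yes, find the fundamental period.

f1 = 27 Hz, f2 = 30 Hz
Period T1 = 1/27, T2 = 1/30
Ratio T1/T2 = 30/27, which is rational.
The signal is periodic with fundamental period T = 1/GCD(27,30) = 1/3 s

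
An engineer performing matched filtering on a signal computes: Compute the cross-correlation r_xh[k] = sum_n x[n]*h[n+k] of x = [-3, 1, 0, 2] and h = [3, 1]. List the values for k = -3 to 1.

Both sequences indexed from 0 and zero outside their support.
Lags with overlap: k = -3 to 1.
  r_xh[-3] = x[3]*h[0] = 6
  r_xh[-2] = x[2]*h[0] + x[3]*h[1] = 2
  r_xh[-1] = x[1]*h[0] + x[2]*h[1] = 3
  r_xh[0] = x[0]*h[0] + x[1]*h[1] = -8
  r_xh[1] = x[0]*h[1] = -3
r_xh = [6, 2, 3, -8, -3] (for k = -3, ..., 1)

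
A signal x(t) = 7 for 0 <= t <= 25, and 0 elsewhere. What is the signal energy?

Energy = integral of |x(t)|^2 dt over the signal duration
= 7^2 * 25 = 49 * 25 = 1225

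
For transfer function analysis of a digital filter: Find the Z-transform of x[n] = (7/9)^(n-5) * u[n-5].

Time-shifting property: if X(z) = Z{x[n]}, then Z{x[n-d]} = z^(-d) * X(z)
X(z) = z/(z - 7/9) for x[n] = (7/9)^n * u[n]
Z{x[n-5]} = z^(-5) * z/(z - 7/9) = z^(-4)/(z - 7/9)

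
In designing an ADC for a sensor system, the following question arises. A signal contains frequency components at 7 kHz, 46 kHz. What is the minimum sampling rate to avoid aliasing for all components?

The highest frequency component is f_max = 46 kHz.
Nyquist rate = 2 * f_max = 2 * 46 kHz = 92 kHz.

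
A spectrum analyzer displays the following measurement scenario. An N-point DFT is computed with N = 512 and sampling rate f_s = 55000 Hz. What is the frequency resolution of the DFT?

DFT frequency resolution = f_s / N
= 55000 / 512 = 6875/64 Hz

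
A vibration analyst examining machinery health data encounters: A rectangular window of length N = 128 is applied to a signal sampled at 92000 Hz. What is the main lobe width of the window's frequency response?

For a rectangular window of length N,
the main lobe width in frequency is 2*f_s/N.
= 2*92000/128 = 2875/2 Hz
This determines the minimum frequency separation for resolving two sinusoids.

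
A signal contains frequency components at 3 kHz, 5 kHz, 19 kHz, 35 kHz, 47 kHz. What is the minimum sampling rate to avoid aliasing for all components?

The highest frequency component is f_max = 47 kHz.
Nyquist rate = 2 * f_max = 2 * 47 kHz = 94 kHz.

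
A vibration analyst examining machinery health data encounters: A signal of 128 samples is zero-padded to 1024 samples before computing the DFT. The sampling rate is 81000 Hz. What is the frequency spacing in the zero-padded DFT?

Original DFT: N = 128, resolution = f_s/N = 81000/128 = 10125/16 Hz
Zero-padded DFT: N = 1024, resolution = f_s/N = 81000/1024 = 10125/128 Hz
Zero-padding interpolates the spectrum (finer frequency grid)
but does NOT improve the true spectral resolution (ability to resolve close frequencies).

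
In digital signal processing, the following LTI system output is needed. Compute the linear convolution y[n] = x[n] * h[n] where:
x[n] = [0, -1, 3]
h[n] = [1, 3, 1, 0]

y[n] = sum_k x[k]*h[n-k]. Output length = len(x) + len(h) - 1 = 3 + 4 - 1 = 6.
y[0] = 0*1 = 0
y[1] = -1*1 + 0*3 = -1
y[2] = 3*1 + -1*3 + 0*1 = 0
y[3] = 3*3 + -1*1 + 0*0 = 8
y[4] = 3*1 + -1*0 = 3
y[5] = 3*0 = 0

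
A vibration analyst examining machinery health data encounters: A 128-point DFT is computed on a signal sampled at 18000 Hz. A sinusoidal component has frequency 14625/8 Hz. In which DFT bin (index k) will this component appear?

DFT frequency resolution = f_s/N = 18000/128 = 1125/8 Hz
Bin index k = f_signal / resolution = 14625/8 / 1125/8 = 13
The signal frequency 14625/8 Hz falls in DFT bin k = 13.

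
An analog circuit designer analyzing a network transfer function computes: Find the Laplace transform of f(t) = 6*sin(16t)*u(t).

Standard pair: sin(wt)*u(t) <-> w/(s^2+w^2)
With w = 16: L{6*sin(16t)*u(t)} = 96/(s^2+256)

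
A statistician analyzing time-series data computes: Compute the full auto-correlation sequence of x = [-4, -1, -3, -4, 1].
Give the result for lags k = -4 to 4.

r_xx[k] = sum_m x[m]*x[m+k], indexed from 0, for k = -4 to 4:
  r_xx[-4] = x[4]*x[0] = -4
  r_xx[-3] = x[3]*x[0] + x[4]*x[1] = 15
  r_xx[-2] = x[2]*x[0] + x[3]*x[1] + x[4]*x[2] = 13
  r_xx[-1] = x[1]*x[0] + x[2]*x[1] + x[3]*x[2] + x[4]*x[3] = 15
  r_xx[0] = x[0]*x[0] + x[1]*x[1] + x[2]*x[2] + x[3]*x[3] + x[4]*x[4] = 43
  r_xx[1] = x[0]*x[1] + x[1]*x[2] + x[2]*x[3] + x[3]*x[4] = 15
  r_xx[2] = x[0]*x[2] + x[1]*x[3] + x[2]*x[4] = 13
  r_xx[3] = x[0]*x[3] + x[1]*x[4] = 15
  r_xx[4] = x[0]*x[4] = -4
r_xx = [-4, 15, 13, 15, 43, 15, 13, 15, -4]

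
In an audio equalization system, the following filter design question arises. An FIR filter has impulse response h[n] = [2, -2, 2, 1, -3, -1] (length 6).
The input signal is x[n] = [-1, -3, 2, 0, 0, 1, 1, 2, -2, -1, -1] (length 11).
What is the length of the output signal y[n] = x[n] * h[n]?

For linear convolution, the output length is:
len(y) = len(x) + len(h) - 1 = 11 + 6 - 1 = 16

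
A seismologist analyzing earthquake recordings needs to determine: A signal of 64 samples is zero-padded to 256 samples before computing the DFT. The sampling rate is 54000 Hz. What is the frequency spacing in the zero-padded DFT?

Original DFT: N = 64, resolution = f_s/N = 54000/64 = 3375/4 Hz
Zero-padded DFT: N = 256, resolution = f_s/N = 54000/256 = 3375/16 Hz
Zero-padding interpolates the spectrum (finer frequency grid)
but does NOT improve the true spectral resolution (ability to resolve close frequencies).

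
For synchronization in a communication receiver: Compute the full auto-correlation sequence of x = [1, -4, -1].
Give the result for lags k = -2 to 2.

r_xx[k] = sum_m x[m]*x[m+k], indexed from 0, for k = -2 to 2:
  r_xx[-2] = x[2]*x[0] = -1
  r_xx[-1] = x[1]*x[0] + x[2]*x[1] = 0
  r_xx[0] = x[0]*x[0] + x[1]*x[1] + x[2]*x[2] = 18
  r_xx[1] = x[0]*x[1] + x[1]*x[2] = 0
  r_xx[2] = x[0]*x[2] = -1
r_xx = [-1, 0, 18, 0, -1]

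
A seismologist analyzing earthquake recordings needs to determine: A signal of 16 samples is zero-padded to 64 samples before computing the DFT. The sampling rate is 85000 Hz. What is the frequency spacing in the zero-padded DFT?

Original DFT: N = 16, resolution = f_s/N = 85000/16 = 10625/2 Hz
Zero-padded DFT: N = 64, resolution = f_s/N = 85000/64 = 10625/8 Hz
Zero-padding interpolates the spectrum (finer frequency grid)
but does NOT improve the true spectral resolution (ability to resolve close frequencies).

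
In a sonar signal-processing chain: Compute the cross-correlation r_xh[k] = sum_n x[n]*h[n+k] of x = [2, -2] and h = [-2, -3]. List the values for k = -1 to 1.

Both sequences indexed from 0 and zero outside their support.
Lags with overlap: k = -1 to 1.
  r_xh[-1] = x[1]*h[0] = 4
  r_xh[0] = x[0]*h[0] + x[1]*h[1] = 2
  r_xh[1] = x[0]*h[1] = -6
r_xh = [4, 2, -6] (for k = -1, ..., 1)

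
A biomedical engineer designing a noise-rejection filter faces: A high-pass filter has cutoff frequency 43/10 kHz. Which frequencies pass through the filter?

A high-pass filter passes all frequencies above the cutoff frequency 43/10 kHz and attenuates lower frequencies.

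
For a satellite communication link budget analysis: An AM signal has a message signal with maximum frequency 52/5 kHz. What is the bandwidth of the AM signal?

In AM (double-sideband), the bandwidth is twice the message frequency.
BW = 2 * f_m = 2 * 52/5 kHz = 104/5 kHz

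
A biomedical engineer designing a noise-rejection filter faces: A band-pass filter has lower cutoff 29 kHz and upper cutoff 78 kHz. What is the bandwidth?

Bandwidth = f_high - f_low
= 78 kHz - 29 kHz = 49 kHz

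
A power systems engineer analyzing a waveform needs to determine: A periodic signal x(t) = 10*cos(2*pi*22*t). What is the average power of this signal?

Average power of A*cos(wt) is A^2/2.
P = 10^2 / 2 = 100/2 = 50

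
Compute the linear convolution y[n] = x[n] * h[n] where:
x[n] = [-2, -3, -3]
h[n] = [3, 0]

y[n] = sum_k x[k]*h[n-k]. Output length = len(x) + len(h) - 1 = 3 + 2 - 1 = 4.
y[0] = -2*3 = -6
y[1] = -3*3 + -2*0 = -9
y[2] = -3*3 + -3*0 = -9
y[3] = -3*0 = 0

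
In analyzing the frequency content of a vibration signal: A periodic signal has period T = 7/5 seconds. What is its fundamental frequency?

The fundamental frequency is the reciprocal of the period.
f = 1/T = 1/(7/5) = 5/7 Hz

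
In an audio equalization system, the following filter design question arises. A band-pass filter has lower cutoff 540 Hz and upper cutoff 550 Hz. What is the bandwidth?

Bandwidth = f_high - f_low
= 550 Hz - 540 Hz = 10 Hz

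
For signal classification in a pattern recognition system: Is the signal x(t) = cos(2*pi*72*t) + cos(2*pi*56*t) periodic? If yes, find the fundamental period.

f1 = 72 Hz, f2 = 56 Hz
Period T1 = 1/72, T2 = 1/56
Ratio T1/T2 = 56/72, which is rational.
The signal is periodic with fundamental period T = 1/GCD(72,56) = 1/8 s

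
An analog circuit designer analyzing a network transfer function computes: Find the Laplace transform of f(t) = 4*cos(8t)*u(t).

Standard pair: cos(wt)*u(t) <-> s/(s^2+w^2)
With w = 8: L{4*cos(8t)*u(t)} = 4s/(s^2+64)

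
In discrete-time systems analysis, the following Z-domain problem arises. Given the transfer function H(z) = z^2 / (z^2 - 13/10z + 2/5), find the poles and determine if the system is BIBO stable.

Poles are roots of the denominator: z^2 - 13/10z + 2/5 = 0.
Quadratic formula: z = [-(-13/10) +/- sqrt((-13/10)^2 - 4*(2/5))] / 2
Discriminant = 169/100 - 8/5 = 9/100; sqrt = 3/10.
z = (13/10 +/- 3/10) / 2 => z = 4/5 or z = 1/2.
|p1| = 4/5, |p2| = 1/2.
For BIBO stability, all poles must lie inside the unit circle (|p| < 1).
System is STABLE since both |p| < 1.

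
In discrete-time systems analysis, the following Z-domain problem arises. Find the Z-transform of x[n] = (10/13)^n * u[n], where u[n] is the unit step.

The Z-transform of a^n * u[n] is z/(z-a) for |z| > |a|.
Here a = 10/13, so X(z) = z/(z - (10/13)) = 13z/(13z - 10)
ROC: |z| > 10/13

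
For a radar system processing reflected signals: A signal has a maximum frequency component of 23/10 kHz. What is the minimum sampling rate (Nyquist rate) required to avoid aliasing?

By the Nyquist-Shannon sampling theorem,
the minimum sampling rate (Nyquist rate) must be at least 2 * f_max.
Nyquist rate = 2 * 23/10 kHz = 23/5 kHz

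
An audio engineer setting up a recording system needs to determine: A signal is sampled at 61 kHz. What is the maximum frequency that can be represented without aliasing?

The maximum frequency that can be represented without aliasing
is the Nyquist frequency: f_max = f_s / 2 = 61 kHz / 2 = 61/2 kHz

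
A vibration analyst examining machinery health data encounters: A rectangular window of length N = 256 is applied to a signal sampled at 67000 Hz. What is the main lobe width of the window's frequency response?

For a rectangular window of length N,
the main lobe width in frequency is 2*f_s/N.
= 2*67000/256 = 8375/16 Hz
This determines the minimum frequency separation for resolving two sinusoids.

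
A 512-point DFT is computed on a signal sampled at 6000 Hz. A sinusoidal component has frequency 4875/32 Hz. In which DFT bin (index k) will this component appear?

DFT frequency resolution = f_s/N = 6000/512 = 375/32 Hz
Bin index k = f_signal / resolution = 4875/32 / 375/32 = 13
The signal frequency 4875/32 Hz falls in DFT bin k = 13.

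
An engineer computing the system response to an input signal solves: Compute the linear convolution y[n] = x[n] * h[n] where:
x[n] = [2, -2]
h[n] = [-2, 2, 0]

y[n] = sum_k x[k]*h[n-k]. Output length = len(x) + len(h) - 1 = 2 + 3 - 1 = 4.
y[0] = 2*-2 = -4
y[1] = -2*-2 + 2*2 = 8
y[2] = -2*2 + 2*0 = -4
y[3] = -2*0 = 0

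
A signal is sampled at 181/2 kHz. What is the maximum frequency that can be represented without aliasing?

The maximum frequency that can be represented without aliasing
is the Nyquist frequency: f_max = f_s / 2 = 181/2 kHz / 2 = 181/4 kHz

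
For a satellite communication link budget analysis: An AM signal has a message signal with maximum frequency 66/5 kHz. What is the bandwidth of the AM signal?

In AM (double-sideband), the bandwidth is twice the message frequency.
BW = 2 * f_m = 2 * 66/5 kHz = 132/5 kHz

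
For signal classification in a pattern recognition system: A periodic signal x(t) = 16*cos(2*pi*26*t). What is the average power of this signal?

Average power of A*cos(wt) is A^2/2.
P = 16^2 / 2 = 256/2 = 128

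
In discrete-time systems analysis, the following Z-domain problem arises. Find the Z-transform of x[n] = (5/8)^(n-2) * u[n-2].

Time-shifting property: if X(z) = Z{x[n]}, then Z{x[n-d]} = z^(-d) * X(z)
X(z) = z/(z - 5/8) for x[n] = (5/8)^n * u[n]
Z{x[n-2]} = z^(-2) * z/(z - 5/8) = z^(-1)/(z - 5/8)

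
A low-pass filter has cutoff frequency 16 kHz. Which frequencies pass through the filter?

A low-pass filter passes all frequencies below the cutoff frequency 16 kHz and attenuates higher frequencies.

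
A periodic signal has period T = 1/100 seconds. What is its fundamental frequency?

The fundamental frequency is the reciprocal of the period.
f = 1/T = 1/(1/100) = 100 Hz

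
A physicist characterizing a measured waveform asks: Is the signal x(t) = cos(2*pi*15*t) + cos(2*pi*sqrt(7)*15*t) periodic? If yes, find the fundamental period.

f1 = 15 Hz, f2 = 15*sqrt(7) Hz
Ratio f2/f1 = sqrt(7), which is irrational.
Since the frequency ratio is irrational, no common period exists.
The signal is not periodic.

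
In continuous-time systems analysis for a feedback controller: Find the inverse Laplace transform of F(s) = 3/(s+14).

Standard pair: k/(s+a) <-> k*e^(-at)*u(t)
With k=3, a=14: f(t) = 3*e^(-14t)*u(t)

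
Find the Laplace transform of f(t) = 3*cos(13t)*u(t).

Standard pair: cos(wt)*u(t) <-> s/(s^2+w^2)
With w = 13: L{3*cos(13t)*u(t)} = 3s/(s^2+169)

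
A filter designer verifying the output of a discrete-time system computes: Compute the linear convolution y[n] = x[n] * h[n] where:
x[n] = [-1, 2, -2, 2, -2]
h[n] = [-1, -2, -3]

y[n] = sum_k x[k]*h[n-k]. Output length = len(x) + len(h) - 1 = 5 + 3 - 1 = 7.
y[0] = -1*-1 = 1
y[1] = 2*-1 + -1*-2 = 0
y[2] = -2*-1 + 2*-2 + -1*-3 = 1
y[3] = 2*-1 + -2*-2 + 2*-3 = -4
y[4] = -2*-1 + 2*-2 + -2*-3 = 4
y[5] = -2*-2 + 2*-3 = -2
y[6] = -2*-3 = 6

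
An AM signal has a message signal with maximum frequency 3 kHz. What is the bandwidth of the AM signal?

In AM (double-sideband), the bandwidth is twice the message frequency.
BW = 2 * f_m = 2 * 3 kHz = 6 kHz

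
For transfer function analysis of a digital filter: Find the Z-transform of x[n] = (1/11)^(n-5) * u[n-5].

Time-shifting property: if X(z) = Z{x[n]}, then Z{x[n-d]} = z^(-d) * X(z)
X(z) = z/(z - 1/11) for x[n] = (1/11)^n * u[n]
Z{x[n-5]} = z^(-5) * z/(z - 1/11) = z^(-4)/(z - 1/11)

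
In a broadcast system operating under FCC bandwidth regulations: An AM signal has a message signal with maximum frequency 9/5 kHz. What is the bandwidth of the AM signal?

In AM (double-sideband), the bandwidth is twice the message frequency.
BW = 2 * f_m = 2 * 9/5 kHz = 18/5 kHz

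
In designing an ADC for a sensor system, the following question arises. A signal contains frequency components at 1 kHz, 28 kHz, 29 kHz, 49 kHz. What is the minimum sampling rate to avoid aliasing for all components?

The highest frequency component is f_max = 49 kHz.
Nyquist rate = 2 * f_max = 2 * 49 kHz = 98 kHz.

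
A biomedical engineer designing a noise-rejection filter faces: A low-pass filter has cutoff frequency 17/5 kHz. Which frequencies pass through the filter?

A low-pass filter passes all frequencies below the cutoff frequency 17/5 kHz and attenuates higher frequencies.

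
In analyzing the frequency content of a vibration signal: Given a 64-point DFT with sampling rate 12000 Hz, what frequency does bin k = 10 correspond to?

The frequency of DFT bin k is: f_k = k * f_s / N
f_10 = 10 * 12000 / 64 = 1875 Hz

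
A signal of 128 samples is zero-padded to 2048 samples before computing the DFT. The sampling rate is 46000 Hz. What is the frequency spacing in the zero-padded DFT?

Original DFT: N = 128, resolution = f_s/N = 46000/128 = 2875/8 Hz
Zero-padded DFT: N = 2048, resolution = f_s/N = 46000/2048 = 2875/128 Hz
Zero-padding interpolates the spectrum (finer frequency grid)
but does NOT improve the true spectral resolution (ability to resolve close frequencies).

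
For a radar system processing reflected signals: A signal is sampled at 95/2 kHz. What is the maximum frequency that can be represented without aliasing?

The maximum frequency that can be represented without aliasing
is the Nyquist frequency: f_max = f_s / 2 = 95/2 kHz / 2 = 95/4 kHz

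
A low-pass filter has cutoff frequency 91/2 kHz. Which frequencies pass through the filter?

A low-pass filter passes all frequencies below the cutoff frequency 91/2 kHz and attenuates higher frequencies.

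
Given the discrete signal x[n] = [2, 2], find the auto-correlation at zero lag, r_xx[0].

The auto-correlation at zero lag r_xx[0] equals the signal energy.
r_xx[0] = sum of x[n]^2 = 2^2 + 2^2
= 4 + 4 = 8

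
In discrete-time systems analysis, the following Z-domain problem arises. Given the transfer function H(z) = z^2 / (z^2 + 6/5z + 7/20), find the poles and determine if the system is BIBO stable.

Poles are roots of the denominator: z^2 + 6/5z + 7/20 = 0.
Quadratic formula: z = [-(6/5) +/- sqrt((6/5)^2 - 4*(7/20))] / 2
Discriminant = 36/25 - 7/5 = 1/25; sqrt = 1/5.
z = (-6/5 +/- 1/5) / 2 => z = -1/2 or z = -7/10.
|p1| = 7/10, |p2| = 1/2.
For BIBO stability, all poles must lie inside the unit circle (|p| < 1).
System is STABLE since both |p| < 1.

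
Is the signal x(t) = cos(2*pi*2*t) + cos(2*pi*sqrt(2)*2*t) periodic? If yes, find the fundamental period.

f1 = 2 Hz, f2 = 2*sqrt(2) Hz
Ratio f2/f1 = sqrt(2), which is irrational.
Since the frequency ratio is irrational, no common period exists.
The signal is not periodic.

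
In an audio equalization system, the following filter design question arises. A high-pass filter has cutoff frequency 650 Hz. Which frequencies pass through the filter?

A high-pass filter passes all frequencies above the cutoff frequency 650 Hz and attenuates lower frequencies.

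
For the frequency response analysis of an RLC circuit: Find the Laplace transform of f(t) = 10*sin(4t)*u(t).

Standard pair: sin(wt)*u(t) <-> w/(s^2+w^2)
With w = 4: L{10*sin(4t)*u(t)} = 40/(s^2+16)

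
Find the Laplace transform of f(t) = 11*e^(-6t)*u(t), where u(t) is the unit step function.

Standard Laplace transform pair:
e^(-at)*u(t) <-> 1/(s+a)
With a = 6: L{11*e^(-6t)*u(t)} = 11/(s+6), ROC: Re(s) > -6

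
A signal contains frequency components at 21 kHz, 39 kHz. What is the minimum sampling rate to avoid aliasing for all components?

The highest frequency component is f_max = 39 kHz.
Nyquist rate = 2 * f_max = 2 * 39 kHz = 78 kHz.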